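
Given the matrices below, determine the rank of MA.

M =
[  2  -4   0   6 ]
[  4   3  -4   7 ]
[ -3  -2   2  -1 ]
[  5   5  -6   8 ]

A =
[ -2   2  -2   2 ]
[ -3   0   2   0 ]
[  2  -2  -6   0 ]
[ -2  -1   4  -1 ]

4

First compute MA:
[[ -4,  -2,  12,  -2],
 [-39,   9,  50,   1],
 [ 18,  -9, -14,  -5],
 [-53,  14,  68,   2]]
Now row reduce the product.
R2 ← R2 − (39/4)·R1: [0, 57/2, -67, 41/2]
R3 ← R3 + (9/2)·R1: [0, -18, 40, -14]
R4 ← R4 − (53/4)·R1: [0, 81/2, -91, 57/2]
R3 ← R3 + (12/19)·R2: [0, 0, -44/19, -20/19]
R4 ← R4 − (27/19)·R2: [0, 0, 80/19, -12/19]
R4 ← R4 + (20/11)·R3: [0, 0, 0, -28/11]
4 nonzero rows, so rank(MA) = 4.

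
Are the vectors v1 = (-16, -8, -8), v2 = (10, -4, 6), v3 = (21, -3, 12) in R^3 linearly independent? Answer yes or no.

no

Form the matrix with these vectors as rows and row reduce.
R2 ← R2 + (5/8)·R1: [0, -9, 1]
R3 ← R3 + (21/16)·R1: [0, -27/2, 3/2]
R3 ← R3 − (3/2)·R2: [0, 0, 0]
2 nonzero rows, so the 3 vectors span a space of dimension 2.
Since 2 < 3, the vectors are linearly dependent.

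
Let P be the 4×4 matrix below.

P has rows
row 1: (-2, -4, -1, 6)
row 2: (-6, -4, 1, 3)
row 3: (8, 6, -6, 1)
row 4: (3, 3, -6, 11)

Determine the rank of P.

4

Row reduce to echelon form.
R2 ← R2 − (3)·R1: [0, 8, 4, -15]
R3 ← R3 + (4)·R1: [0, -10, -10, 25]
R4 ← R4 + (3/2)·R1: [0, -3, -15/2, 20]
R3 ← R3 + (5/4)·R2: [0, 0, -5, 25/4]
R4 ← R4 + (3/8)·R2: [0, 0, -6, 115/8]
R4 ← R4 − (6/5)·R3: [0, 0, 0, 55/8]
Echelon form has 4 nonzero rows, so rank(P) = 4.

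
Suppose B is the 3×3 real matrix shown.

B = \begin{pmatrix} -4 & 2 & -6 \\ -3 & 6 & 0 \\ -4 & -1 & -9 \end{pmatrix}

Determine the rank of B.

2

Row reduce to echelon form.
R2 ← R2 − (3/4)·R1: [0, 9/2, 9/2]
R3 ← R3 − R1: [0, -3, -3]
R3 ← R3 + (2/3)·R2: [0, 0, 0]
Echelon form has 2 nonzero rows, so rank(B) = 2.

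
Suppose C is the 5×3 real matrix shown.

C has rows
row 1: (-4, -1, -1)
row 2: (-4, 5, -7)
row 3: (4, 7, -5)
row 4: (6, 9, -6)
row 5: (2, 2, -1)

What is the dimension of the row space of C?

Row reduce to echelon form.
R2 ← R2 − R1: [0, 6, -6]
R3 ← R3 + R1: [0, 6, -6]
R4 ← R4 + (3/2)·R1: [0, 15/2, -15/2]
R5 ← R5 + (1/2)·R1: [0, 3/2, -3/2]
R3 ← R3 − R2: [0, 0, 0]
R4 ← R4 − (5/4)·R2: [0, 0, 0]
R5 ← R5 − (1/4)·R2: [0, 0, 0]
Echelon form has 2 nonzero rows, so rank(C) = 2.
The row space has dimension equal to the rank: 2.

2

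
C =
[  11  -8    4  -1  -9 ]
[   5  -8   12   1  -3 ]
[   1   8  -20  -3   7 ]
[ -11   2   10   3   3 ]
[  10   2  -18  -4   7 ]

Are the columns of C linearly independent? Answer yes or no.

Row reduce C to echelon form.
R2 ← R2 − (5/11)·R1: [0, -48/11, 112/11, 16/11, 12/11]
R3 ← R3 − (1/11)·R1: [0, 96/11, -224/11, -32/11, 86/11]
R4 ← R4 + R1: [0, -6, 14, 2, -6]
R5 ← R5 − (10/11)·R1: [0, 102/11, -238/11, -34/11, 167/11]
R3 ← R3 + (2)·R2: [0, 0, 0, 0, 10]
R4 ← R4 − (11/8)·R2: [0, 0, 0, 0, -15/2]
R5 ← R5 + (17/8)·R2: [0, 0, 0, 0, 35/2]
R4 ← R4 + (3/4)·R3: [0, 0, 0, 0, 0]
R5 ← R5 − (7/4)·R3: [0, 0, 0, 0, 0]
3 pivots among 5 columns.
Only 3 < 5 pivot columns, so the columns are linearly dependent.

no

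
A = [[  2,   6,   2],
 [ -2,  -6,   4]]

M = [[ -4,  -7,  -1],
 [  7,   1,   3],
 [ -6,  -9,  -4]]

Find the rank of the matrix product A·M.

First compute AM:
[[ 22, -26,   8],
 [-58, -28, -32]]
Now row reduce the product.
R2 ← R2 + (29/11)·R1: [0, -1062/11, -120/11]
2 nonzero rows, so rank(AM) = 2.

2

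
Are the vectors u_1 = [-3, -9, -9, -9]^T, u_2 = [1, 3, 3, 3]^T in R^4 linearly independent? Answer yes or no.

Form the matrix with these vectors as rows and row reduce.
R2 ← R2 + (1/3)·R1: [0, 0, 0, 0]
1 nonzero row, so the 2 vectors span a space of dimension 1.
Since 1 < 2, the vectors are linearly dependent.

no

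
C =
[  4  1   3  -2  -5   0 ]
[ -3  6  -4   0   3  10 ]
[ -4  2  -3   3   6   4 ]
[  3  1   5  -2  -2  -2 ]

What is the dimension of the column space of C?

Row reduce to echelon form.
R2 ← R2 + (3/4)·R1: [0, 27/4, -7/4, -3/2, -3/4, 10]
R3 ← R3 + R1: [0, 3, 0, 1, 1, 4]
R4 ← R4 − (3/4)·R1: [0, 1/4, 11/4, -1/2, 7/4, -2]
R3 ← R3 − (4/9)·R2: [0, 0, 7/9, 5/3, 4/3, -4/9]
R4 ← R4 − (1/27)·R2: [0, 0, 76/27, -4/9, 16/9, -64/27]
R4 ← R4 − (76/21)·R3: [0, 0, 0, -136/21, -64/21, -16/21]
Echelon form has 4 nonzero rows, so rank(C) = 4.
The column space has dimension equal to the rank: 4.

4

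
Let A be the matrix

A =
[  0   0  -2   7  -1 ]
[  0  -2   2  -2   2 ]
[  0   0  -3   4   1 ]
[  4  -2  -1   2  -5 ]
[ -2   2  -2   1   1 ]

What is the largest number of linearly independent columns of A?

5

Row reduce to echelon form.
Swap R1 ↔ R4
R5 ← R5 + (1/2)·R1: [0, 1, -5/2, 2, -3/2]
R5 ← R5 + (1/2)·R2: [0, 0, -3/2, 1, -1/2]
R4 ← R4 − (2/3)·R3: [0, 0, 0, 13/3, -5/3]
R5 ← R5 − (1/2)·R3: [0, 0, 0, -1, -1]
R5 ← R5 + (3/13)·R4: [0, 0, 0, 0, -18/13]
Echelon form has 5 nonzero rows, so rank(A) = 5.
The rank gives the maximum number of linearly independent columns: 5.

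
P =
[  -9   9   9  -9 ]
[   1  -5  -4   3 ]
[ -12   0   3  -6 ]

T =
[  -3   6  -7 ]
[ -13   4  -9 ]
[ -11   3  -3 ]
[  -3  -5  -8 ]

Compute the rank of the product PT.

2

First compute PT:
[[-162,  54,  27],
 [ 97, -41,  26],
 [ 21, -33, 123]]
Now row reduce the product.
R2 ← R2 + (97/162)·R1: [0, -26/3, 253/6]
R3 ← R3 + (7/54)·R1: [0, -26, 253/2]
R3 ← R3 − (3)·R2: [0, 0, 0]
2 nonzero rows, so rank(PT) = 2.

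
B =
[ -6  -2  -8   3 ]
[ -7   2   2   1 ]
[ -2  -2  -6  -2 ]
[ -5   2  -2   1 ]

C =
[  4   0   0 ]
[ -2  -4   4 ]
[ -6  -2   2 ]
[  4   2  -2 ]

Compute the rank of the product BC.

First compute BC:
[[ 40,  30, -30],
 [-40, -10,  10],
 [ 24,  16, -16],
 [ -8,  -2,   2]]
Now row reduce the product.
R2 ← R2 + R1: [0, 20, -20]
R3 ← R3 − (3/5)·R1: [0, -2, 2]
R4 ← R4 + (1/5)·R1: [0, 4, -4]
R3 ← R3 + (1/10)·R2: [0, 0, 0]
R4 ← R4 − (1/5)·R2: [0, 0, 0]
2 nonzero rows, so rank(BC) = 2.

2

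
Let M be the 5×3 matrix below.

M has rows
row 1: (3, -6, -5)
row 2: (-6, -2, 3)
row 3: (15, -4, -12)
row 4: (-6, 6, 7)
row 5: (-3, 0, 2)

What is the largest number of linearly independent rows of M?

2

Row reduce to echelon form.
R2 ← R2 + (2)·R1: [0, -14, -7]
R3 ← R3 − (5)·R1: [0, 26, 13]
R4 ← R4 + (2)·R1: [0, -6, -3]
R5 ← R5 + R1: [0, -6, -3]
R3 ← R3 + (13/7)·R2: [0, 0, 0]
R4 ← R4 − (3/7)·R2: [0, 0, 0]
R5 ← R5 − (3/7)·R2: [0, 0, 0]
Echelon form has 2 nonzero rows, so rank(M) = 2.
The rank gives the maximum number of linearly independent rows: 2.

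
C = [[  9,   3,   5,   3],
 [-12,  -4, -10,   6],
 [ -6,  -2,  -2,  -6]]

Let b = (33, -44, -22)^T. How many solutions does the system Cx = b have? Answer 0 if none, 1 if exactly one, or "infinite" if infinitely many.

infinite

Row reduce the augmented matrix [C | b].
R2 ← R2 + (4/3)·R1: [0, 0, -10/3, 10, 0]
R3 ← R3 + (2/3)·R1: [0, 0, 4/3, -4, 0]
R3 ← R3 + (2/5)·R2: [0, 0, 0, 0, 0]
The echelon form has 2 nonzero rows, and every pivot lies in the first 4 columns, so rank(C) = rank([C|b]) = 2.
The system is consistent.
rank = 2 < 4 unknowns, so there are infinitely many solutions.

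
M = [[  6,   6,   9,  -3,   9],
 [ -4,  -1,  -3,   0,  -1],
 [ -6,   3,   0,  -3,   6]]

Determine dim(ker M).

Row reduce to echelon form.
R2 ← R2 + (2/3)·R1: [0, 3, 3, -2, 5]
R3 ← R3 + R1: [0, 9, 9, -6, 15]
R3 ← R3 − (3)·R2: [0, 0, 0, 0, 0]
2 nonzero rows, so rank(M) = 2.
M has 5 columns; by rank–nullity, nullity = 5 − 2 = 3.

3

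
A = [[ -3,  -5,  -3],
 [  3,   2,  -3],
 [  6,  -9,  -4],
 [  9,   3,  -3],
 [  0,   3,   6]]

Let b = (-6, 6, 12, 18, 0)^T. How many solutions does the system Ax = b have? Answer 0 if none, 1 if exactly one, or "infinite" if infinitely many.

Row reduce the augmented matrix [A | b].
R2 ← R2 + R1: [0, -3, -6, 0]
R3 ← R3 + (2)·R1: [0, -19, -10, 0]
R4 ← R4 + (3)·R1: [0, -12, -12, 0]
R3 ← R3 − (19/3)·R2: [0, 0, 28, 0]
R4 ← R4 − (4)·R2: [0, 0, 12, 0]
R5 ← R5 + R2: [0, 0, 0, 0]
R4 ← R4 − (3/7)·R3: [0, 0, 0, 0]
The echelon form has 3 nonzero rows, and every pivot lies in the first 3 columns, so rank(A) = rank([A|b]) = 3.
The system is consistent.
rank = 3 = number of unknowns, so the solution is unique.

1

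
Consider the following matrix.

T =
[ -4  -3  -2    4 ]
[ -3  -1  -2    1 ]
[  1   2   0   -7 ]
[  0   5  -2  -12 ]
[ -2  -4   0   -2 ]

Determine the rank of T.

3

Row reduce to echelon form.
R2 ← R2 − (3/4)·R1: [0, 5/4, -1/2, -2]
R3 ← R3 + (1/4)·R1: [0, 5/4, -1/2, -6]
R5 ← R5 − (1/2)·R1: [0, -5/2, 1, -4]
R3 ← R3 − R2: [0, 0, 0, -4]
R4 ← R4 − (4)·R2: [0, 0, 0, -4]
R5 ← R5 + (2)·R2: [0, 0, 0, -8]
R4 ← R4 − R3: [0, 0, 0, 0]
R5 ← R5 − (2)·R3: [0, 0, 0, 0]
Echelon form has 3 nonzero rows, so rank(T) = 3.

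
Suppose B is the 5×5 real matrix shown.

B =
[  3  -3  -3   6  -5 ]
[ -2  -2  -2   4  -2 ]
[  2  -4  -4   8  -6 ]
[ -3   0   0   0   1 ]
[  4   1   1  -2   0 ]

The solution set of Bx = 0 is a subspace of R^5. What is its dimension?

3

Row reduce to echelon form.
R2 ← R2 + (2/3)·R1: [0, -4, -4, 8, -16/3]
R3 ← R3 − (2/3)·R1: [0, -2, -2, 4, -8/3]
R4 ← R4 + R1: [0, -3, -3, 6, -4]
R5 ← R5 − (4/3)·R1: [0, 5, 5, -10, 20/3]
R3 ← R3 − (1/2)·R2: [0, 0, 0, 0, 0]
R4 ← R4 − (3/4)·R2: [0, 0, 0, 0, 0]
R5 ← R5 + (5/4)·R2: [0, 0, 0, 0, 0]
2 nonzero rows, so rank(B) = 2.
B has 5 columns; by rank–nullity, nullity = 5 − 2 = 3.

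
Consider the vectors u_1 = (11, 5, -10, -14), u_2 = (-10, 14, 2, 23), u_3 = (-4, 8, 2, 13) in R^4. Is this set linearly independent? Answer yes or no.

yes

Form the matrix with these vectors as rows and row reduce.
R2 ← R2 + (10/11)·R1: [0, 204/11, -78/11, 113/11]
R3 ← R3 + (4/11)·R1: [0, 108/11, -18/11, 87/11]
R3 ← R3 − (9/17)·R2: [0, 0, 36/17, 42/17]
3 nonzero rows, so the 3 vectors span a space of dimension 3.
Since 3 = 3, the vectors are linearly independent.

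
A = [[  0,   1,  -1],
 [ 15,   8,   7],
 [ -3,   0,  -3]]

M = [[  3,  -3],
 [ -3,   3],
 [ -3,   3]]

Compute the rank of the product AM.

First compute AM:
[[  0,   0],
 [  0,   0],
 [  0,   0]]
Now row reduce the product.
0 nonzero rows, so rank(AM) = 0.

0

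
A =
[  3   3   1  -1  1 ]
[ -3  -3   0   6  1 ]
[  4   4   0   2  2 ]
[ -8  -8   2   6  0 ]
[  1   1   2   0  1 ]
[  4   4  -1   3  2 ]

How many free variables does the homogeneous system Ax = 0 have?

Row reduce to echelon form.
R2 ← R2 + R1: [0, 0, 1, 5, 2]
R3 ← R3 − (4/3)·R1: [0, 0, -4/3, 10/3, 2/3]
R4 ← R4 + (8/3)·R1: [0, 0, 14/3, 10/3, 8/3]
R5 ← R5 − (1/3)·R1: [0, 0, 5/3, 1/3, 2/3]
R6 ← R6 − (4/3)·R1: [0, 0, -7/3, 13/3, 2/3]
R3 ← R3 + (4/3)·R2: [0, 0, 0, 10, 10/3]
R4 ← R4 − (14/3)·R2: [0, 0, 0, -20, -20/3]
R5 ← R5 − (5/3)·R2: [0, 0, 0, -8, -8/3]
R6 ← R6 + (7/3)·R2: [0, 0, 0, 16, 16/3]
R4 ← R4 + (2)·R3: [0, 0, 0, 0, 0]
R5 ← R5 + (4/5)·R3: [0, 0, 0, 0, 0]
R6 ← R6 − (8/5)·R3: [0, 0, 0, 0, 0]
3 nonzero rows, so rank(A) = 3.
A has 5 columns; by rank–nullity, nullity = 5 − 3 = 2.

2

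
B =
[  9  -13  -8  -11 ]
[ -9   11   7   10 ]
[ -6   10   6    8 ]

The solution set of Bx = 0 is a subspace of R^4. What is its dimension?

2

Row reduce to echelon form.
R2 ← R2 + R1: [0, -2, -1, -1]
R3 ← R3 + (2/3)·R1: [0, 4/3, 2/3, 2/3]
R3 ← R3 + (2/3)·R2: [0, 0, 0, 0]
2 nonzero rows, so rank(B) = 2.
B has 4 columns; by rank–nullity, nullity = 4 − 2 = 2.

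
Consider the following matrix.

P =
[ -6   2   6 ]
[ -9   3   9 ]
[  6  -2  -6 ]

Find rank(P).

1

Row reduce to echelon form.
R2 ← R2 − (3/2)·R1: [0, 0, 0]
R3 ← R3 + R1: [0, 0, 0]
Echelon form has 1 nonzero row, so rank(P) = 1.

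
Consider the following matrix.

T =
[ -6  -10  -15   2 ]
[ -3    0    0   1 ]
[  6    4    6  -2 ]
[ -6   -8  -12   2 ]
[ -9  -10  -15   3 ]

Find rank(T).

Row reduce to echelon form.
R2 ← R2 − (1/2)·R1: [0, 5, 15/2, 0]
R3 ← R3 + R1: [0, -6, -9, 0]
R4 ← R4 − R1: [0, 2, 3, 0]
R5 ← R5 − (3/2)·R1: [0, 5, 15/2, 0]
R3 ← R3 + (6/5)·R2: [0, 0, 0, 0]
R4 ← R4 − (2/5)·R2: [0, 0, 0, 0]
R5 ← R5 − R2: [0, 0, 0, 0]
Echelon form has 2 nonzero rows, so rank(T) = 2.

2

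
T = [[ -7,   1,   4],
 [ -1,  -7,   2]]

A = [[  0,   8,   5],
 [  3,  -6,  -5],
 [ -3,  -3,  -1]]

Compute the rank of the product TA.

2

First compute TA:
[[ -9, -74, -44],
 [-27,  28,  28]]
Now row reduce the product.
R2 ← R2 − (3)·R1: [0, 250, 160]
2 nonzero rows, so rank(TA) = 2.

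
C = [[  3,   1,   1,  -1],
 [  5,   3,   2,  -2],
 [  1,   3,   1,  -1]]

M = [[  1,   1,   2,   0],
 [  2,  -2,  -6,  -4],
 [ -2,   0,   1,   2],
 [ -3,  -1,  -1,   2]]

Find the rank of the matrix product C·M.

First compute CM:
[[  6,   2,   2,  -4],
 [ 13,   1,  -4, -12],
 [  8,  -4, -14, -12]]
Now row reduce the product.
R2 ← R2 − (13/6)·R1: [0, -10/3, -25/3, -10/3]
R3 ← R3 − (4/3)·R1: [0, -20/3, -50/3, -20/3]
R3 ← R3 − (2)·R2: [0, 0, 0, 0]
2 nonzero rows, so rank(CM) = 2.

2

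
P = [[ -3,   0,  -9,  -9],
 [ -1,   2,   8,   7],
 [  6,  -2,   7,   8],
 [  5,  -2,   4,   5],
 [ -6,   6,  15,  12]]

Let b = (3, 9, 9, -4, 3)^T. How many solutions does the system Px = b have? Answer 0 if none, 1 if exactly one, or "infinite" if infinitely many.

0

Row reduce the augmented matrix [P | b].
R2 ← R2 − (1/3)·R1: [0, 2, 11, 10, 8]
R3 ← R3 + (2)·R1: [0, -2, -11, -10, 15]
R4 ← R4 + (5/3)·R1: [0, -2, -11, -10, 1]
R5 ← R5 − (2)·R1: [0, 6, 33, 30, -3]
R3 ← R3 + R2: [0, 0, 0, 0, 23]
R4 ← R4 + R2: [0, 0, 0, 0, 9]
R5 ← R5 − (3)·R2: [0, 0, 0, 0, -27]
R4 ← R4 − (9/23)·R3: [0, 0, 0, 0, 0]
R5 ← R5 + (27/23)·R3: [0, 0, 0, 0, 0]
The echelon form has 3 nonzero rows; the last pivot sits in the augmented column, so rank(P) = 2 but rank([P|b]) = 3.
Since the ranks differ, the system is inconsistent.
It has no solutions.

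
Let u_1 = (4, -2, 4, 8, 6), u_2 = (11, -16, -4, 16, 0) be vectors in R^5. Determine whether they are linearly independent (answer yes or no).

Form the matrix with these vectors as rows and row reduce.
R2 ← R2 − (11/4)·R1: [0, -21/2, -15, -6, -33/2]
2 nonzero rows, so the 2 vectors span a space of dimension 2.
Since 2 = 2, the vectors are linearly independent.

yes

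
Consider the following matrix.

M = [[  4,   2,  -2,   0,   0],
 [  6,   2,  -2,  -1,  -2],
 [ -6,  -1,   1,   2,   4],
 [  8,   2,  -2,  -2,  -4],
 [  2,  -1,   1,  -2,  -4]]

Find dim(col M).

Row reduce to echelon form.
R2 ← R2 − (3/2)·R1: [0, -1, 1, -1, -2]
R3 ← R3 + (3/2)·R1: [0, 2, -2, 2, 4]
R4 ← R4 − (2)·R1: [0, -2, 2, -2, -4]
R5 ← R5 − (1/2)·R1: [0, -2, 2, -2, -4]
R3 ← R3 + (2)·R2: [0, 0, 0, 0, 0]
R4 ← R4 − (2)·R2: [0, 0, 0, 0, 0]
R5 ← R5 − (2)·R2: [0, 0, 0, 0, 0]
Echelon form has 2 nonzero rows, so rank(M) = 2.
The column space has dimension equal to the rank: 2.

2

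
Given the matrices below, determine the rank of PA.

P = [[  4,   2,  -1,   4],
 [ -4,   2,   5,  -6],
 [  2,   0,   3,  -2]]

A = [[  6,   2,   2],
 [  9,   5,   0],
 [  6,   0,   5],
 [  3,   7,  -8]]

First compute PA:
[[ 48,  46, -29],
 [  6, -40,  65],
 [ 24, -10,  35]]
Now row reduce the product.
R2 ← R2 − (1/8)·R1: [0, -183/4, 549/8]
R3 ← R3 − (1/2)·R1: [0, -33, 99/2]
R3 ← R3 − (44/61)·R2: [0, 0, 0]
2 nonzero rows, so rank(PA) = 2.

2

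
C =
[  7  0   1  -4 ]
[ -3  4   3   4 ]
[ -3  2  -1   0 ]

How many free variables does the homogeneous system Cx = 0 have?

Row reduce to echelon form.
R2 ← R2 + (3/7)·R1: [0, 4, 24/7, 16/7]
R3 ← R3 + (3/7)·R1: [0, 2, -4/7, -12/7]
R3 ← R3 − (1/2)·R2: [0, 0, -16/7, -20/7]
3 nonzero rows, so rank(C) = 3.
C has 4 columns; by rank–nullity, nullity = 4 − 3 = 1.

1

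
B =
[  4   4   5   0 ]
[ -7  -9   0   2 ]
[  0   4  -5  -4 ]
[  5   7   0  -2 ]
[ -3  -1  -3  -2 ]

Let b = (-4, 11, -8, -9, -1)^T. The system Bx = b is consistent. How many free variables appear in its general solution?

1

Row reduce the augmented matrix [B | b].
R2 ← R2 + (7/4)·R1: [0, -2, 35/4, 2, 4]
R4 ← R4 − (5/4)·R1: [0, 2, -25/4, -2, -4]
R5 ← R5 + (3/4)·R1: [0, 2, 3/4, -2, -4]
R3 ← R3 + (2)·R2: [0, 0, 25/2, 0, 0]
R4 ← R4 + R2: [0, 0, 5/2, 0, 0]
R5 ← R5 + R2: [0, 0, 19/2, 0, 0]
R4 ← R4 − (1/5)·R3: [0, 0, 0, 0, 0]
R5 ← R5 − (19/25)·R3: [0, 0, 0, 0, 0]
The echelon form has 3 nonzero rows, and every pivot lies in the first 4 columns, so rank(B) = rank([B|b]) = 3.
The system is consistent.
Free variables = (unknowns) − (rank) = 4 − 3 = 1.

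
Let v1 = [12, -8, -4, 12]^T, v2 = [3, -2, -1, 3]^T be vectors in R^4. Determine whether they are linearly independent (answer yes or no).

no

Form the matrix with these vectors as rows and row reduce.
R2 ← R2 − (1/4)·R1: [0, 0, 0, 0]
1 nonzero row, so the 2 vectors span a space of dimension 1.
Since 1 < 2, the vectors are linearly dependent.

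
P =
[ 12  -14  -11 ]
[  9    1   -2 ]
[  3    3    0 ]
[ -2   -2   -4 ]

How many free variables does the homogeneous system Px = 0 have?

0

Row reduce to echelon form.
R2 ← R2 − (3/4)·R1: [0, 23/2, 25/4]
R3 ← R3 − (1/4)·R1: [0, 13/2, 11/4]
R4 ← R4 + (1/6)·R1: [0, -13/3, -35/6]
R3 ← R3 − (13/23)·R2: [0, 0, -18/23]
R4 ← R4 + (26/69)·R2: [0, 0, -80/23]
R4 ← R4 − (40/9)·R3: [0, 0, 0]
3 nonzero rows, so rank(P) = 3.
P has 3 columns; by rank–nullity, nullity = 3 − 3 = 0.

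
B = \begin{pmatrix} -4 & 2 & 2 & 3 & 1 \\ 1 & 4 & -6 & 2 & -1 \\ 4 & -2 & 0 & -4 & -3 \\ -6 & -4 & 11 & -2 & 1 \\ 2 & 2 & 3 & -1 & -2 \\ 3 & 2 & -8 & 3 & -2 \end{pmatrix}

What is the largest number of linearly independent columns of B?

Row reduce to echelon form.
R2 ← R2 + (1/4)·R1: [0, 9/2, -11/2, 11/4, -3/4]
R3 ← R3 + R1: [0, 0, 2, -1, -2]
R4 ← R4 − (3/2)·R1: [0, -7, 8, -13/2, -1/2]
R5 ← R5 + (1/2)·R1: [0, 3, 4, 1/2, -3/2]
R6 ← R6 + (3/4)·R1: [0, 7/2, -13/2, 21/4, -5/4]
R4 ← R4 + (14/9)·R2: [0, 0, -5/9, -20/9, -5/3]
R5 ← R5 − (2/3)·R2: [0, 0, 23/3, -4/3, -1]
R6 ← R6 − (7/9)·R2: [0, 0, -20/9, 28/9, -2/3]
R4 ← R4 + (5/18)·R3: [0, 0, 0, -5/2, -20/9]
R5 ← R5 − (23/6)·R3: [0, 0, 0, 5/2, 20/3]
R6 ← R6 + (10/9)·R3: [0, 0, 0, 2, -26/9]
R5 ← R5 + R4: [0, 0, 0, 0, 40/9]
R6 ← R6 + (4/5)·R4: [0, 0, 0, 0, -14/3]
R6 ← R6 + (21/20)·R5: [0, 0, 0, 0, 0]
Echelon form has 5 nonzero rows, so rank(B) = 5.
The rank gives the maximum number of linearly independent columns: 5.

5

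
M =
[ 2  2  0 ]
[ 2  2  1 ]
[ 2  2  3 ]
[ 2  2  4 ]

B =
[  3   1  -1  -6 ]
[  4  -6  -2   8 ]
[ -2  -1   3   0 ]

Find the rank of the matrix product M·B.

First compute MB:
[[ 14, -10,  -6,   4],
 [ 12, -11,  -3,   4],
 [  8, -13,   3,   4],
 [  6, -14,   6,   4]]
Now row reduce the product.
R2 ← R2 − (6/7)·R1: [0, -17/7, 15/7, 4/7]
R3 ← R3 − (4/7)·R1: [0, -51/7, 45/7, 12/7]
R4 ← R4 − (3/7)·R1: [0, -68/7, 60/7, 16/7]
R3 ← R3 − (3)·R2: [0, 0, 0, 0]
R4 ← R4 − (4)·R2: [0, 0, 0, 0]
2 nonzero rows, so rank(MB) = 2.

2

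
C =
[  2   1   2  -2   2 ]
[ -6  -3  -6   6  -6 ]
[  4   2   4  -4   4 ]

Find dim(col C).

Row reduce to echelon form.
R2 ← R2 + (3)·R1: [0, 0, 0, 0, 0]
R3 ← R3 − (2)·R1: [0, 0, 0, 0, 0]
Echelon form has 1 nonzero row, so rank(C) = 1.
The column space has dimension equal to the rank: 1.

1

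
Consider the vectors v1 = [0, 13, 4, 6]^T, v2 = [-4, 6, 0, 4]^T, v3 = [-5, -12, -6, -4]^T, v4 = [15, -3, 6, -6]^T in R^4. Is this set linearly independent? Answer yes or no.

no

Form the matrix with these vectors as rows and row reduce.
Swap R1 ↔ R2
R3 ← R3 − (5/4)·R1: [0, -39/2, -6, -9]
R4 ← R4 + (15/4)·R1: [0, 39/2, 6, 9]
R3 ← R3 + (3/2)·R2: [0, 0, 0, 0]
R4 ← R4 − (3/2)·R2: [0, 0, 0, 0]
2 nonzero rows, so the 4 vectors span a space of dimension 2.
Since 2 < 4, the vectors are linearly dependent.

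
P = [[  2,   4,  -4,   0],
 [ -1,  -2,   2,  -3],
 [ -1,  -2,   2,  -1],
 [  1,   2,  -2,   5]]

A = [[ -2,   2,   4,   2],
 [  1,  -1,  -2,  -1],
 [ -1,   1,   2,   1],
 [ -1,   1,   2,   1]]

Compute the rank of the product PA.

First compute PA:
[[  4,  -4,  -8,  -4],
 [  1,  -1,  -2,  -1],
 [ -1,   1,   2,   1],
 [ -3,   3,   6,   3]]
Now row reduce the product.
R2 ← R2 − (1/4)·R1: [0, 0, 0, 0]
R3 ← R3 + (1/4)·R1: [0, 0, 0, 0]
R4 ← R4 + (3/4)·R1: [0, 0, 0, 0]
1 nonzero row, so rank(PA) = 1.

1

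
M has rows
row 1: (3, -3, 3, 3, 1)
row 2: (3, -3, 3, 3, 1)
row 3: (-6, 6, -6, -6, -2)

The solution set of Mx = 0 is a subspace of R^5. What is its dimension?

Row reduce to echelon form.
R2 ← R2 − R1: [0, 0, 0, 0, 0]
R3 ← R3 + (2)·R1: [0, 0, 0, 0, 0]
1 nonzero row, so rank(M) = 1.
M has 5 columns; by rank–nullity, nullity = 5 − 1 = 4.

4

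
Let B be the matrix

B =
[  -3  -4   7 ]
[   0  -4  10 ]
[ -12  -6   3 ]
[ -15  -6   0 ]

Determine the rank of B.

Row reduce to echelon form.
R3 ← R3 − (4)·R1: [0, 10, -25]
R4 ← R4 − (5)·R1: [0, 14, -35]
R3 ← R3 + (5/2)·R2: [0, 0, 0]
R4 ← R4 + (7/2)·R2: [0, 0, 0]
Echelon form has 2 nonzero rows, so rank(B) = 2.

2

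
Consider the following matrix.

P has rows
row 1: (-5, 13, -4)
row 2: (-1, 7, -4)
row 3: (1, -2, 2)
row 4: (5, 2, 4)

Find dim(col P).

Row reduce to echelon form.
R2 ← R2 − (1/5)·R1: [0, 22/5, -16/5]
R3 ← R3 + (1/5)·R1: [0, 3/5, 6/5]
R4 ← R4 + R1: [0, 15, 0]
R3 ← R3 − (3/22)·R2: [0, 0, 18/11]
R4 ← R4 − (75/22)·R2: [0, 0, 120/11]
R4 ← R4 − (20/3)·R3: [0, 0, 0]
Echelon form has 3 nonzero rows, so rank(P) = 3.
The column space has dimension equal to the rank: 3.

3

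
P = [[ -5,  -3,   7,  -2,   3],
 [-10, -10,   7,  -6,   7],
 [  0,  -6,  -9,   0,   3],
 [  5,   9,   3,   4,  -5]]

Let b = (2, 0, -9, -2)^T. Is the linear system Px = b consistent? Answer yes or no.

Row reduce the augmented matrix [P | b].
R2 ← R2 − (2)·R1: [0, -4, -7, -2, 1, -4]
R4 ← R4 + R1: [0, 6, 10, 2, -2, 0]
R3 ← R3 − (3/2)·R2: [0, 0, 3/2, 3, 3/2, -3]
R4 ← R4 + (3/2)·R2: [0, 0, -1/2, -1, -1/2, -6]
R4 ← R4 + (1/3)·R3: [0, 0, 0, 0, 0, -7]
The echelon form has 4 nonzero rows; the last pivot sits in the augmented column, so rank(P) = 3 but rank([P|b]) = 4.
Since the ranks differ, the system is inconsistent.

no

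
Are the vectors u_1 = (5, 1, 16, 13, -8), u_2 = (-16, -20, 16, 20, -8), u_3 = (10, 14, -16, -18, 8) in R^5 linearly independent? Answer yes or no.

no

Form the matrix with these vectors as rows and row reduce.
R2 ← R2 + (16/5)·R1: [0, -84/5, 336/5, 308/5, -168/5]
R3 ← R3 − (2)·R1: [0, 12, -48, -44, 24]
R3 ← R3 + (5/7)·R2: [0, 0, 0, 0, 0]
2 nonzero rows, so the 3 vectors span a space of dimension 2.
Since 2 < 3, the vectors are linearly dependent.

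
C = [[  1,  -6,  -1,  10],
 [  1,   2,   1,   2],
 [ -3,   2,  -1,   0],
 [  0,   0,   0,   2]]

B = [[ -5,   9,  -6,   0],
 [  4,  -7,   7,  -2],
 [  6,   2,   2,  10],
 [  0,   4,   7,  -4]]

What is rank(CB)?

First compute CB:
[[-35,  89,  20, -38],
 [  9,   5,  24,  -2],
 [ 17, -43,  30, -14],
 [  0,   8,  14,  -8]]
Now row reduce the product.
R2 ← R2 + (9/35)·R1: [0, 976/35, 204/7, -412/35]
R3 ← R3 + (17/35)·R1: [0, 8/35, 278/7, -1136/35]
R3 ← R3 − (1/122)·R2: [0, 0, 2408/61, -1974/61]
R4 ← R4 − (35/122)·R2: [0, 0, 344/61, -282/61]
R4 ← R4 − (1/7)·R3: [0, 0, 0, 0]
3 nonzero rows, so rank(CB) = 3.

3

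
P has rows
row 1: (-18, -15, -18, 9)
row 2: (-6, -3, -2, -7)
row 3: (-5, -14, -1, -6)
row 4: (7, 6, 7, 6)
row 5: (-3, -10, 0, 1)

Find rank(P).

4

Row reduce to echelon form.
R2 ← R2 − (1/3)·R1: [0, 2, 4, -10]
R3 ← R3 − (5/18)·R1: [0, -59/6, 4, -17/2]
R4 ← R4 + (7/18)·R1: [0, 1/6, 0, 19/2]
R5 ← R5 − (1/6)·R1: [0, -15/2, 3, -1/2]
R3 ← R3 + (59/12)·R2: [0, 0, 71/3, -173/3]
R4 ← R4 − (1/12)·R2: [0, 0, -1/3, 31/3]
R5 ← R5 + (15/4)·R2: [0, 0, 18, -38]
R4 ← R4 + (1/71)·R3: [0, 0, 0, 676/71]
R5 ← R5 − (54/71)·R3: [0, 0, 0, 416/71]
R5 ← R5 − (8/13)·R4: [0, 0, 0, 0]
Echelon form has 4 nonzero rows, so rank(P) = 4.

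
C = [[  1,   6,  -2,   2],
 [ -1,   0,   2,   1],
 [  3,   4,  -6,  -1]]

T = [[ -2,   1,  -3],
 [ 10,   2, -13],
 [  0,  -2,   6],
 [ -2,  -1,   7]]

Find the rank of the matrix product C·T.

First compute CT:
[[ 54,  15, -79],
 [  0,  -6,  22],
 [ 36,  24, -104]]
Now row reduce the product.
R3 ← R3 − (2/3)·R1: [0, 14, -154/3]
R3 ← R3 + (7/3)·R2: [0, 0, 0]
2 nonzero rows, so rank(CT) = 2.

2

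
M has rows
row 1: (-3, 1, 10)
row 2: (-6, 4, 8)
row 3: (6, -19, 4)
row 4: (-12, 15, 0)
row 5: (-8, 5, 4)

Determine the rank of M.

3

Row reduce to echelon form.
R2 ← R2 − (2)·R1: [0, 2, -12]
R3 ← R3 + (2)·R1: [0, -17, 24]
R4 ← R4 − (4)·R1: [0, 11, -40]
R5 ← R5 − (8/3)·R1: [0, 7/3, -68/3]
R3 ← R3 + (17/2)·R2: [0, 0, -78]
R4 ← R4 − (11/2)·R2: [0, 0, 26]
R5 ← R5 − (7/6)·R2: [0, 0, -26/3]
R4 ← R4 + (1/3)·R3: [0, 0, 0]
R5 ← R5 − (1/9)·R3: [0, 0, 0]
Echelon form has 3 nonzero rows, so rank(M) = 3.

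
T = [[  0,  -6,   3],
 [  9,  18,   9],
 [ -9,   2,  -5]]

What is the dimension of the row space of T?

Row reduce to echelon form.
Swap R1 ↔ R2
R3 ← R3 + R1: [0, 20, 4]
R3 ← R3 + (10/3)·R2: [0, 0, 14]
Echelon form has 3 nonzero rows, so rank(T) = 3.
The row space has dimension equal to the rank: 3.

3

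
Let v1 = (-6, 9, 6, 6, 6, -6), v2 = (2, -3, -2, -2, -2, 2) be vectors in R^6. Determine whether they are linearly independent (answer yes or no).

no

Form the matrix with these vectors as rows and row reduce.
R2 ← R2 + (1/3)·R1: [0, 0, 0, 0, 0, 0]
1 nonzero row, so the 2 vectors span a space of dimension 1.
Since 1 < 2, the vectors are linearly dependent.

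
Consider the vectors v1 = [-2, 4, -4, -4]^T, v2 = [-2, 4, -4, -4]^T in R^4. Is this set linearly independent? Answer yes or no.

no

Form the matrix with these vectors as rows and row reduce.
R2 ← R2 − R1: [0, 0, 0, 0]
1 nonzero row, so the 2 vectors span a space of dimension 1.
Since 1 < 2, the vectors are linearly dependent.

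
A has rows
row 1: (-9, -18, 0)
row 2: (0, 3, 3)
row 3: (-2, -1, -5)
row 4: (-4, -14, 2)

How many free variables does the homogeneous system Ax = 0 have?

Row reduce to echelon form.
R3 ← R3 − (2/9)·R1: [0, 3, -5]
R4 ← R4 − (4/9)·R1: [0, -6, 2]
R3 ← R3 − R2: [0, 0, -8]
R4 ← R4 + (2)·R2: [0, 0, 8]
R4 ← R4 + R3: [0, 0, 0]
3 nonzero rows, so rank(A) = 3.
A has 3 columns; by rank–nullity, nullity = 3 − 3 = 0.

0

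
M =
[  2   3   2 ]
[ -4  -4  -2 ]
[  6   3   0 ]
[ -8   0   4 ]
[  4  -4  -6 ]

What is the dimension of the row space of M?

2

Row reduce to echelon form.
R2 ← R2 + (2)·R1: [0, 2, 2]
R3 ← R3 − (3)·R1: [0, -6, -6]
R4 ← R4 + (4)·R1: [0, 12, 12]
R5 ← R5 − (2)·R1: [0, -10, -10]
R3 ← R3 + (3)·R2: [0, 0, 0]
R4 ← R4 − (6)·R2: [0, 0, 0]
R5 ← R5 + (5)·R2: [0, 0, 0]
Echelon form has 2 nonzero rows, so rank(M) = 2.
The row space has dimension equal to the rank: 2.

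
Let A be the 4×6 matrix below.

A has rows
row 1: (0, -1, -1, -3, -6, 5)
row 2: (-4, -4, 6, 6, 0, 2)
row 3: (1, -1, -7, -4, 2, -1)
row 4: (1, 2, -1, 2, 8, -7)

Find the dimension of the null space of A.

3

Row reduce to echelon form.
Swap R1 ↔ R2
R3 ← R3 + (1/4)·R1: [0, -2, -11/2, -5/2, 2, -1/2]
R4 ← R4 + (1/4)·R1: [0, 1, 1/2, 7/2, 8, -13/2]
R3 ← R3 − (2)·R2: [0, 0, -7/2, 7/2, 14, -21/2]
R4 ← R4 + R2: [0, 0, -1/2, 1/2, 2, -3/2]
R4 ← R4 − (1/7)·R3: [0, 0, 0, 0, 0, 0]
3 nonzero rows, so rank(A) = 3.
A has 6 columns; by rank–nullity, nullity = 6 − 3 = 3.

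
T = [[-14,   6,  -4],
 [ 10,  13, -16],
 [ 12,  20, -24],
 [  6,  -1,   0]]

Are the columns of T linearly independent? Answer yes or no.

Row reduce T to echelon form.
R2 ← R2 + (5/7)·R1: [0, 121/7, -132/7]
R3 ← R3 + (6/7)·R1: [0, 176/7, -192/7]
R4 ← R4 + (3/7)·R1: [0, 11/7, -12/7]
R3 ← R3 − (16/11)·R2: [0, 0, 0]
R4 ← R4 − (1/11)·R2: [0, 0, 0]
2 pivots among 3 columns.
Only 2 < 3 pivot columns, so the columns are linearly dependent.

no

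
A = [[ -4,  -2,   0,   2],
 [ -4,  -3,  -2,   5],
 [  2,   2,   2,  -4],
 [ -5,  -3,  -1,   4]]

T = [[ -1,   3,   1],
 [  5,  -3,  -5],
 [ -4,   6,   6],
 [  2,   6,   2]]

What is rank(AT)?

2

First compute AT:
[[ -2,   6,  10],
 [  7,  15,   9],
 [ -8, -12,  -4],
 [  2,  12,  12]]
Now row reduce the product.
R2 ← R2 + (7/2)·R1: [0, 36, 44]
R3 ← R3 − (4)·R1: [0, -36, -44]
R4 ← R4 + R1: [0, 18, 22]
R3 ← R3 + R2: [0, 0, 0]
R4 ← R4 − (1/2)·R2: [0, 0, 0]
2 nonzero rows, so rank(AT) = 2.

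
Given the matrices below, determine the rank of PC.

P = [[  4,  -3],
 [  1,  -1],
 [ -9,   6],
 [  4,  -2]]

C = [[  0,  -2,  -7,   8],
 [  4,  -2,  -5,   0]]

2

First compute PC:
[[-12,  -2, -13,  32],
 [ -4,   0,  -2,   8],
 [ 24,   6,  33, -72],
 [ -8,  -4, -18,  32]]
Now row reduce the product.
R2 ← R2 − (1/3)·R1: [0, 2/3, 7/3, -8/3]
R3 ← R3 + (2)·R1: [0, 2, 7, -8]
R4 ← R4 − (2/3)·R1: [0, -8/3, -28/3, 32/3]
R3 ← R3 − (3)·R2: [0, 0, 0, 0]
R4 ← R4 + (4)·R2: [0, 0, 0, 0]
2 nonzero rows, so rank(PC) = 2.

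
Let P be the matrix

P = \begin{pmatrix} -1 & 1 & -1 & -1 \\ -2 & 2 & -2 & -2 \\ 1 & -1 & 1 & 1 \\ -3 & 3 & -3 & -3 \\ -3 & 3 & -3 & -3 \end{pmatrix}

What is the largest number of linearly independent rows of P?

1

Row reduce to echelon form.
R2 ← R2 − (2)·R1: [0, 0, 0, 0]
R3 ← R3 + R1: [0, 0, 0, 0]
R4 ← R4 − (3)·R1: [0, 0, 0, 0]
R5 ← R5 − (3)·R1: [0, 0, 0, 0]
Echelon form has 1 nonzero row, so rank(P) = 1.
The rank gives the maximum number of linearly independent rows: 1.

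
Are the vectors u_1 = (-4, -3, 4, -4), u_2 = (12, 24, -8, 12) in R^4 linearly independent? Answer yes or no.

yes

Form the matrix with these vectors as rows and row reduce.
R2 ← R2 + (3)·R1: [0, 15, 4, 0]
2 nonzero rows, so the 2 vectors span a space of dimension 2.
Since 2 = 2, the vectors are linearly independent.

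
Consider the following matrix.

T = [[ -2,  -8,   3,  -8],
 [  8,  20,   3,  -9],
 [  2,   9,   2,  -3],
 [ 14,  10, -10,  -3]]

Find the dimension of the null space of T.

Row reduce to echelon form.
R2 ← R2 + (4)·R1: [0, -12, 15, -41]
R3 ← R3 + R1: [0, 1, 5, -11]
R4 ← R4 + (7)·R1: [0, -46, 11, -59]
R3 ← R3 + (1/12)·R2: [0, 0, 25/4, -173/12]
R4 ← R4 − (23/6)·R2: [0, 0, -93/2, 589/6]
R4 ← R4 + (186/25)·R3: [0, 0, 0, -682/75]
4 nonzero rows, so rank(T) = 4.
T has 4 columns; by rank–nullity, nullity = 4 − 4 = 0.

0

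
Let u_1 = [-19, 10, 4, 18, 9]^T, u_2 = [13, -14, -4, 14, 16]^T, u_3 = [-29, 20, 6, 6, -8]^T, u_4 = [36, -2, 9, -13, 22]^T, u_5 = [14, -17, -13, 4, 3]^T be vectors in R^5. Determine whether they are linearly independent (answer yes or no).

yes

Form the matrix with these vectors as rows and row reduce.
R2 ← R2 + (13/19)·R1: [0, -136/19, -24/19, 500/19, 421/19]
R3 ← R3 − (29/19)·R1: [0, 90/19, -2/19, -408/19, -413/19]
R4 ← R4 + (36/19)·R1: [0, 322/19, 315/19, 401/19, 742/19]
R5 ← R5 + (14/19)·R1: [0, -183/19, -191/19, 328/19, 183/19]
R3 ← R3 + (45/68)·R2: [0, 0, -16/17, -69/17, -481/68]
R4 ← R4 + (161/68)·R2: [0, 0, 231/17, 1418/17, 6223/68]
R5 ← R5 − (183/136)·R2: [0, 0, -142/17, -617/34, -2745/136]
R4 ← R4 + (231/16)·R3: [0, 0, 0, 397/16, -679/64]
R5 ← R5 − (71/8)·R3: [0, 0, 0, 143/8, 1363/32]
R5 ← R5 − (286/397)·R4: [0, 0, 0, 0, 19944/397]
5 nonzero rows, so the 5 vectors span a space of dimension 5.
Since 5 = 5, the vectors are linearly independent.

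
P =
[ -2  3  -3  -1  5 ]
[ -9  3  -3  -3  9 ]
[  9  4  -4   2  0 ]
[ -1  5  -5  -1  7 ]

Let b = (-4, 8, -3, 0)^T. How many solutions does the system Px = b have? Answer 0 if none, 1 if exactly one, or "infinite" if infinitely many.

Row reduce the augmented matrix [P | b].
R2 ← R2 − (9/2)·R1: [0, -21/2, 21/2, 3/2, -27/2, 26]
R3 ← R3 + (9/2)·R1: [0, 35/2, -35/2, -5/2, 45/2, -21]
R4 ← R4 − (1/2)·R1: [0, 7/2, -7/2, -1/2, 9/2, 2]
R3 ← R3 + (5/3)·R2: [0, 0, 0, 0, 0, 67/3]
R4 ← R4 + (1/3)·R2: [0, 0, 0, 0, 0, 32/3]
R4 ← R4 − (32/67)·R3: [0, 0, 0, 0, 0, 0]
The echelon form has 3 nonzero rows; the last pivot sits in the augmented column, so rank(P) = 2 but rank([P|b]) = 3.
Since the ranks differ, the system is inconsistent.
It has no solutions.

0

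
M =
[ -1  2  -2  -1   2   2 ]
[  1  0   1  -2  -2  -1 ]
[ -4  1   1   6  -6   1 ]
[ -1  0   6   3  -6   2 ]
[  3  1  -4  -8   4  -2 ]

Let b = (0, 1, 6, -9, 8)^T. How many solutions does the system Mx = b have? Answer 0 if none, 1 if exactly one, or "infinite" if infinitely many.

Row reduce the augmented matrix [M | b].
R2 ← R2 + R1: [0, 2, -1, -3, 0, 1, 1]
R3 ← R3 − (4)·R1: [0, -7, 9, 10, -14, -7, 6]
R4 ← R4 − R1: [0, -2, 8, 4, -8, 0, -9]
R5 ← R5 + (3)·R1: [0, 7, -10, -11, 10, 4, 8]
R3 ← R3 + (7/2)·R2: [0, 0, 11/2, -1/2, -14, -7/2, 19/2]
R4 ← R4 + R2: [0, 0, 7, 1, -8, 1, -8]
R5 ← R5 − (7/2)·R2: [0, 0, -13/2, -1/2, 10, 1/2, 9/2]
R4 ← R4 − (14/11)·R3: [0, 0, 0, 18/11, 108/11, 60/11, -221/11]
R5 ← R5 + (13/11)·R3: [0, 0, 0, -12/11, -72/11, -40/11, 173/11]
R5 ← R5 + (2/3)·R4: [0, 0, 0, 0, 0, 0, 7/3]
The echelon form has 5 nonzero rows; the last pivot sits in the augmented column, so rank(M) = 4 but rank([M|b]) = 5.
Since the ranks differ, the system is inconsistent.
It has no solutions.

0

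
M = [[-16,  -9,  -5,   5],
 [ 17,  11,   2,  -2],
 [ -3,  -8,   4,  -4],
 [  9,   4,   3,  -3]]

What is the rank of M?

3

Row reduce to echelon form.
R2 ← R2 + (17/16)·R1: [0, 23/16, -53/16, 53/16]
R3 ← R3 − (3/16)·R1: [0, -101/16, 79/16, -79/16]
R4 ← R4 + (9/16)·R1: [0, -17/16, 3/16, -3/16]
R3 ← R3 + (101/23)·R2: [0, 0, -221/23, 221/23]
R4 ← R4 + (17/23)·R2: [0, 0, -52/23, 52/23]
R4 ← R4 − (4/17)·R3: [0, 0, 0, 0]
Echelon form has 3 nonzero rows, so rank(M) = 3.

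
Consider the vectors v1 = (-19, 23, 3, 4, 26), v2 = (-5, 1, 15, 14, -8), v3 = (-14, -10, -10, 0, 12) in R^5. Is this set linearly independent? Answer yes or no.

yes

Form the matrix with these vectors as rows and row reduce.
R2 ← R2 − (5/19)·R1: [0, -96/19, 270/19, 246/19, -282/19]
R3 ← R3 − (14/19)·R1: [0, -512/19, -232/19, -56/19, -136/19]
R3 ← R3 − (16/3)·R2: [0, 0, -88, -72, 72]
3 nonzero rows, so the 3 vectors span a space of dimension 3.
Since 3 = 3, the vectors are linearly independent.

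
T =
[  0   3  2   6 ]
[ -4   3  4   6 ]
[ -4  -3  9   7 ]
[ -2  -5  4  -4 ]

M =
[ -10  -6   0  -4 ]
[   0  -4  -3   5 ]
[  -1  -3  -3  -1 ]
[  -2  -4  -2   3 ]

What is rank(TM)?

3

First compute TM:
[[-14, -42, -27,  31],
 [ 24, -24, -33,  45],
 [ 17, -19, -32,  13],
 [ 24,  36,  11, -33]]
Now row reduce the product.
R2 ← R2 + (12/7)·R1: [0, -96, -555/7, 687/7]
R3 ← R3 + (17/14)·R1: [0, -70, -907/14, 709/14]
R4 ← R4 + (12/7)·R1: [0, -36, -247/7, 141/7]
R3 ← R3 − (35/48)·R2: [0, 0, -781/112, -2343/112]
R4 ← R4 − (3/8)·R2: [0, 0, -311/56, -933/56]
R4 ← R4 − (622/781)·R3: [0, 0, 0, 0]
3 nonzero rows, so rank(TM) = 3.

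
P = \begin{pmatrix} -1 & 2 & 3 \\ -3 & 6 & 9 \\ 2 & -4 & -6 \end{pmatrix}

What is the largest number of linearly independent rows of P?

1

Row reduce to echelon form.
R2 ← R2 − (3)·R1: [0, 0, 0]
R3 ← R3 + (2)·R1: [0, 0, 0]
Echelon form has 1 nonzero row, so rank(P) = 1.
The rank gives the maximum number of linearly independent rows: 1.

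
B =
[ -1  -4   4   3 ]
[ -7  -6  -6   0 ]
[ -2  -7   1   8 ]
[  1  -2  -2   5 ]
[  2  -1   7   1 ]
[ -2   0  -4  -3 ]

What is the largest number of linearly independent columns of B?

Row reduce to echelon form.
R2 ← R2 − (7)·R1: [0, 22, -34, -21]
R3 ← R3 − (2)·R1: [0, 1, -7, 2]
R4 ← R4 + R1: [0, -6, 2, 8]
R5 ← R5 + (2)·R1: [0, -9, 15, 7]
R6 ← R6 − (2)·R1: [0, 8, -12, -9]
R3 ← R3 − (1/22)·R2: [0, 0, -60/11, 65/22]
R4 ← R4 + (3/11)·R2: [0, 0, -80/11, 25/11]
R5 ← R5 + (9/22)·R2: [0, 0, 12/11, -35/22]
R6 ← R6 − (4/11)·R2: [0, 0, 4/11, -15/11]
R4 ← R4 − (4/3)·R3: [0, 0, 0, -5/3]
R5 ← R5 + (1/5)·R3: [0, 0, 0, -1]
R6 ← R6 + (1/15)·R3: [0, 0, 0, -7/6]
R5 ← R5 − (3/5)·R4: [0, 0, 0, 0]
R6 ← R6 − (7/10)·R4: [0, 0, 0, 0]
Echelon form has 4 nonzero rows, so rank(B) = 4.
The rank gives the maximum number of linearly independent columns: 4.

4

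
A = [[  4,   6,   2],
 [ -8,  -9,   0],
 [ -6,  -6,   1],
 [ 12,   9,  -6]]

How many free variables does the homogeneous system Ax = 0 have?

1

Row reduce to echelon form.
R2 ← R2 + (2)·R1: [0, 3, 4]
R3 ← R3 + (3/2)·R1: [0, 3, 4]
R4 ← R4 − (3)·R1: [0, -9, -12]
R3 ← R3 − R2: [0, 0, 0]
R4 ← R4 + (3)·R2: [0, 0, 0]
2 nonzero rows, so rank(A) = 2.
A has 3 columns; by rank–nullity, nullity = 3 − 2 = 1.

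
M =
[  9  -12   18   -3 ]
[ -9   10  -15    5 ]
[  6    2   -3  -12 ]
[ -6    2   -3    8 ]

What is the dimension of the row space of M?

Row reduce to echelon form.
R2 ← R2 + R1: [0, -2, 3, 2]
R3 ← R3 − (2/3)·R1: [0, 10, -15, -10]
R4 ← R4 + (2/3)·R1: [0, -6, 9, 6]
R3 ← R3 + (5)·R2: [0, 0, 0, 0]
R4 ← R4 − (3)·R2: [0, 0, 0, 0]
Echelon form has 2 nonzero rows, so rank(M) = 2.
The row space has dimension equal to the rank: 2.

2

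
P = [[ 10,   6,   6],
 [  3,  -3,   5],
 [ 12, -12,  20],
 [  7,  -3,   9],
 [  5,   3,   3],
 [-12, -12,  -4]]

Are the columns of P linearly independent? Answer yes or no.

no

Row reduce P to echelon form.
R2 ← R2 − (3/10)·R1: [0, -24/5, 16/5]
R3 ← R3 − (6/5)·R1: [0, -96/5, 64/5]
R4 ← R4 − (7/10)·R1: [0, -36/5, 24/5]
R5 ← R5 − (1/2)·R1: [0, 0, 0]
R6 ← R6 + (6/5)·R1: [0, -24/5, 16/5]
R3 ← R3 − (4)·R2: [0, 0, 0]
R4 ← R4 − (3/2)·R2: [0, 0, 0]
R6 ← R6 − R2: [0, 0, 0]
2 pivots among 3 columns.
Only 2 < 3 pivot columns, so the columns are linearly dependent.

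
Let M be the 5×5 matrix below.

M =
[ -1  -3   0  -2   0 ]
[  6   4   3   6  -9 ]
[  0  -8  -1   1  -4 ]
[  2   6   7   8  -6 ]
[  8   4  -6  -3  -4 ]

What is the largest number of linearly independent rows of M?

5

Row reduce to echelon form.
R2 ← R2 + (6)·R1: [0, -14, 3, -6, -9]
R4 ← R4 + (2)·R1: [0, 0, 7, 4, -6]
R5 ← R5 + (8)·R1: [0, -20, -6, -19, -4]
R3 ← R3 − (4/7)·R2: [0, 0, -19/7, 31/7, 8/7]
R5 ← R5 − (10/7)·R2: [0, 0, -72/7, -73/7, 62/7]
R4 ← R4 + (49/19)·R3: [0, 0, 0, 293/19, -58/19]
R5 ← R5 − (72/19)·R3: [0, 0, 0, -517/19, 86/19]
R5 ← R5 + (517/293)·R4: [0, 0, 0, 0, -252/293]
Echelon form has 5 nonzero rows, so rank(M) = 5.
The rank gives the maximum number of linearly independent rows: 5.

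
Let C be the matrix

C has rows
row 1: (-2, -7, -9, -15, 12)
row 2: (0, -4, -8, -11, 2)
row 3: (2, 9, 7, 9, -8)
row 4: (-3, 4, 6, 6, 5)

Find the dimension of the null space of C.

Row reduce to echelon form.
R3 ← R3 + R1: [0, 2, -2, -6, 4]
R4 ← R4 − (3/2)·R1: [0, 29/2, 39/2, 57/2, -13]
R3 ← R3 + (1/2)·R2: [0, 0, -6, -23/2, 5]
R4 ← R4 + (29/8)·R2: [0, 0, -19/2, -91/8, -23/4]
R4 ← R4 − (19/12)·R3: [0, 0, 0, 41/6, -41/3]
4 nonzero rows, so rank(C) = 4.
C has 5 columns; by rank–nullity, nullity = 5 − 4 = 1.

1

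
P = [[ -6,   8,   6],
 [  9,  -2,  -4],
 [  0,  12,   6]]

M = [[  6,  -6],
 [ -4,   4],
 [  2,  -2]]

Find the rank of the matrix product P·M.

First compute PM:
[[-56,  56],
 [ 54, -54],
 [-36,  36]]
Now row reduce the product.
R2 ← R2 + (27/28)·R1: [0, 0]
R3 ← R3 − (9/14)·R1: [0, 0]
1 nonzero row, so rank(PM) = 1.

1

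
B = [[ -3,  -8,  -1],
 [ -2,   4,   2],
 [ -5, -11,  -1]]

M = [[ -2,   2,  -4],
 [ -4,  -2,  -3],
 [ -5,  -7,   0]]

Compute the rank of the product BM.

First compute BM:
[[ 43,  17,  36],
 [-22, -26,  -4],
 [ 59,  19,  53]]
Now row reduce the product.
R2 ← R2 + (22/43)·R1: [0, -744/43, 620/43]
R3 ← R3 − (59/43)·R1: [0, -186/43, 155/43]
R3 ← R3 − (1/4)·R2: [0, 0, 0]
2 nonzero rows, so rank(BM) = 2.

2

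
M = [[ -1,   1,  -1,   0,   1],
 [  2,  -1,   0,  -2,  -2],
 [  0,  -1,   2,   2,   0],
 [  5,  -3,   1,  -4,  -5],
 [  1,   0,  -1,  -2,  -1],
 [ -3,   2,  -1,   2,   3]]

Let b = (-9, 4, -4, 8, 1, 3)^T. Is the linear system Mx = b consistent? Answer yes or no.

no

Row reduce the augmented matrix [M | b].
R2 ← R2 + (2)·R1: [0, 1, -2, -2, 0, -14]
R4 ← R4 + (5)·R1: [0, 2, -4, -4, 0, -37]
R5 ← R5 + R1: [0, 1, -2, -2, 0, -8]
R6 ← R6 − (3)·R1: [0, -1, 2, 2, 0, 30]
R3 ← R3 + R2: [0, 0, 0, 0, 0, -18]
R4 ← R4 − (2)·R2: [0, 0, 0, 0, 0, -9]
R5 ← R5 − R2: [0, 0, 0, 0, 0, 6]
R6 ← R6 + R2: [0, 0, 0, 0, 0, 16]
R4 ← R4 − (1/2)·R3: [0, 0, 0, 0, 0, 0]
R5 ← R5 + (1/3)·R3: [0, 0, 0, 0, 0, 0]
R6 ← R6 + (8/9)·R3: [0, 0, 0, 0, 0, 0]
The echelon form has 3 nonzero rows; the last pivot sits in the augmented column, so rank(M) = 2 but rank([M|b]) = 3.
Since the ranks differ, the system is inconsistent.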